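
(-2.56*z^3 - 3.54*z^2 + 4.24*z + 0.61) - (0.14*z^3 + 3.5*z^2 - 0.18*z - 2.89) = -2.7*z^3 - 7.04*z^2 + 4.42*z + 3.5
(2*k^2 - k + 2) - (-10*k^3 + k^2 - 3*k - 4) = 10*k^3 + k^2 + 2*k + 6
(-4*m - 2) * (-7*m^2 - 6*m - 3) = 28*m^3 + 38*m^2 + 24*m + 6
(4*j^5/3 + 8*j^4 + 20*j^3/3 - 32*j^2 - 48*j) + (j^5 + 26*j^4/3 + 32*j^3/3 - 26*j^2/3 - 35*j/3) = 7*j^5/3 + 50*j^4/3 + 52*j^3/3 - 122*j^2/3 - 179*j/3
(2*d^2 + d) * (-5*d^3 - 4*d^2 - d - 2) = -10*d^5 - 13*d^4 - 6*d^3 - 5*d^2 - 2*d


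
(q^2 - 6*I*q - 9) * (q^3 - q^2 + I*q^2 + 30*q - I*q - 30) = q^5 - q^4 - 5*I*q^4 + 27*q^3 + 5*I*q^3 - 27*q^2 - 189*I*q^2 - 270*q + 189*I*q + 270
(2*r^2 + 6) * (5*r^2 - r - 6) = 10*r^4 - 2*r^3 + 18*r^2 - 6*r - 36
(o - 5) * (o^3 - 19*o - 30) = o^4 - 5*o^3 - 19*o^2 + 65*o + 150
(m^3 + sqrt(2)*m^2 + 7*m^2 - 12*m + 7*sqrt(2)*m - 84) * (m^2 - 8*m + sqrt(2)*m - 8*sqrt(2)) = m^5 - m^4 + 2*sqrt(2)*m^4 - 66*m^3 - 2*sqrt(2)*m^3 - 124*sqrt(2)*m^2 + 10*m^2 + 12*sqrt(2)*m + 560*m + 672*sqrt(2)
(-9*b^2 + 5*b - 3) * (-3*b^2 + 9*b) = 27*b^4 - 96*b^3 + 54*b^2 - 27*b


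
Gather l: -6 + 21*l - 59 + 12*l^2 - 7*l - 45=12*l^2 + 14*l - 110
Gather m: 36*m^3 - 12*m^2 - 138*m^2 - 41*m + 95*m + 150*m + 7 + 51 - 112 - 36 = 36*m^3 - 150*m^2 + 204*m - 90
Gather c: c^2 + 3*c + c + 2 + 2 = c^2 + 4*c + 4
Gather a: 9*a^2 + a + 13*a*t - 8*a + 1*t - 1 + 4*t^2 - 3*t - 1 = 9*a^2 + a*(13*t - 7) + 4*t^2 - 2*t - 2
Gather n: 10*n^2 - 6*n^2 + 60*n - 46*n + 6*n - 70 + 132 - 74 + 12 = 4*n^2 + 20*n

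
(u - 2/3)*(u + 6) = u^2 + 16*u/3 - 4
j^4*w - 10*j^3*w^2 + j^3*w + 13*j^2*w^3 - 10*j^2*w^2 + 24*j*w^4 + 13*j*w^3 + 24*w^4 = (j - 8*w)*(j - 3*w)*(j + w)*(j*w + w)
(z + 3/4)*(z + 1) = z^2 + 7*z/4 + 3/4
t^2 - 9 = (t - 3)*(t + 3)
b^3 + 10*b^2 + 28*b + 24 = (b + 2)^2*(b + 6)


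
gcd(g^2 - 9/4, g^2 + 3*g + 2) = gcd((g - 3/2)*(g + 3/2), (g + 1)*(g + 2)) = 1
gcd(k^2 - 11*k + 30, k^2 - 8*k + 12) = k - 6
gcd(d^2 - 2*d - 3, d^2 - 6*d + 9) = d - 3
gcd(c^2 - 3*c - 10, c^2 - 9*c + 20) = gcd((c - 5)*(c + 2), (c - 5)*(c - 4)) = c - 5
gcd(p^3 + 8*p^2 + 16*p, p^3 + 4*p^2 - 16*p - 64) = p^2 + 8*p + 16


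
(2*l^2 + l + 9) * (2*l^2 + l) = 4*l^4 + 4*l^3 + 19*l^2 + 9*l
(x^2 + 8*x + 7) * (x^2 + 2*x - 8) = x^4 + 10*x^3 + 15*x^2 - 50*x - 56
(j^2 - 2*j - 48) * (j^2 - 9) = j^4 - 2*j^3 - 57*j^2 + 18*j + 432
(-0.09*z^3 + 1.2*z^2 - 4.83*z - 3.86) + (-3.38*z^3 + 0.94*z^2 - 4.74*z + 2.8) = -3.47*z^3 + 2.14*z^2 - 9.57*z - 1.06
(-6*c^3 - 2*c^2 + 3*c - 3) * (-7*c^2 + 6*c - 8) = 42*c^5 - 22*c^4 + 15*c^3 + 55*c^2 - 42*c + 24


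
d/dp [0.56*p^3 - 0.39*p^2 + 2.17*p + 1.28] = 1.68*p^2 - 0.78*p + 2.17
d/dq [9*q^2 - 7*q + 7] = 18*q - 7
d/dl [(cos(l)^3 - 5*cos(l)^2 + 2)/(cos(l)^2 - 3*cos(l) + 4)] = (-cos(l)^4 + 6*cos(l)^3 - 27*cos(l)^2 + 44*cos(l) - 6)*sin(l)/(sin(l)^2 + 3*cos(l) - 5)^2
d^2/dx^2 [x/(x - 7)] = 14/(x - 7)^3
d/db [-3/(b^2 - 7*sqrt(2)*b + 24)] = 3*(2*b - 7*sqrt(2))/(b^2 - 7*sqrt(2)*b + 24)^2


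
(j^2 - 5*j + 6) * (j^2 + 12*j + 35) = j^4 + 7*j^3 - 19*j^2 - 103*j + 210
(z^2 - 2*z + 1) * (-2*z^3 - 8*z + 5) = -2*z^5 + 4*z^4 - 10*z^3 + 21*z^2 - 18*z + 5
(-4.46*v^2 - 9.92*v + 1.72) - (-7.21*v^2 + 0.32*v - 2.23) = 2.75*v^2 - 10.24*v + 3.95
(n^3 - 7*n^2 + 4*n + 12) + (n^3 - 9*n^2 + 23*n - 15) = 2*n^3 - 16*n^2 + 27*n - 3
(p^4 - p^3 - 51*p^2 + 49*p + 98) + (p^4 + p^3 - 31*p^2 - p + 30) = 2*p^4 - 82*p^2 + 48*p + 128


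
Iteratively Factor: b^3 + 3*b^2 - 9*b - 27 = (b - 3)*(b^2 + 6*b + 9) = (b - 3)*(b + 3)*(b + 3)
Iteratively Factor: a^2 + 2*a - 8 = (a - 2)*(a + 4)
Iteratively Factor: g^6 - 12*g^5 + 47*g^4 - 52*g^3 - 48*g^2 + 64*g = (g - 4)*(g^5 - 8*g^4 + 15*g^3 + 8*g^2 - 16*g) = (g - 4)*(g + 1)*(g^4 - 9*g^3 + 24*g^2 - 16*g) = g*(g - 4)*(g + 1)*(g^3 - 9*g^2 + 24*g - 16) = g*(g - 4)^2*(g + 1)*(g^2 - 5*g + 4) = g*(g - 4)^3*(g + 1)*(g - 1)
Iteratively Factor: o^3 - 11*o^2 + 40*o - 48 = (o - 4)*(o^2 - 7*o + 12) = (o - 4)^2*(o - 3)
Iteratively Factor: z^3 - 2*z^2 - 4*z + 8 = (z + 2)*(z^2 - 4*z + 4) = (z - 2)*(z + 2)*(z - 2)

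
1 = 1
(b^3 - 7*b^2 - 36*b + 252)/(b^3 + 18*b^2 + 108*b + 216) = (b^2 - 13*b + 42)/(b^2 + 12*b + 36)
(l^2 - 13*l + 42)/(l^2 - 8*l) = (l^2 - 13*l + 42)/(l*(l - 8))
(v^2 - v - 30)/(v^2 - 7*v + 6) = (v + 5)/(v - 1)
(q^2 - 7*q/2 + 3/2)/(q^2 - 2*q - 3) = (q - 1/2)/(q + 1)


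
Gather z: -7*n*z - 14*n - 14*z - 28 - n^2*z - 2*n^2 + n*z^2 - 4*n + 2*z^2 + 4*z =-2*n^2 - 18*n + z^2*(n + 2) + z*(-n^2 - 7*n - 10) - 28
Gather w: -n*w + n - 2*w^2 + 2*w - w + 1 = n - 2*w^2 + w*(1 - n) + 1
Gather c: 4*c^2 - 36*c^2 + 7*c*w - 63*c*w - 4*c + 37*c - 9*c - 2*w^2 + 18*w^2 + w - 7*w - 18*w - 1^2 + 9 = -32*c^2 + c*(24 - 56*w) + 16*w^2 - 24*w + 8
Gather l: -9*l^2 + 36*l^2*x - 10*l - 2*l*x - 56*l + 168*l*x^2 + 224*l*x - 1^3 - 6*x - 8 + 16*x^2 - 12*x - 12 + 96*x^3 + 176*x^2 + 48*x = l^2*(36*x - 9) + l*(168*x^2 + 222*x - 66) + 96*x^3 + 192*x^2 + 30*x - 21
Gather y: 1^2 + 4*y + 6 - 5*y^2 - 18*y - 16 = -5*y^2 - 14*y - 9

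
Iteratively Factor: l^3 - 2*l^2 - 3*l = (l - 3)*(l^2 + l) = l*(l - 3)*(l + 1)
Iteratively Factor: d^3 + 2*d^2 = (d)*(d^2 + 2*d) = d^2*(d + 2)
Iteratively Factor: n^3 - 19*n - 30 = (n + 3)*(n^2 - 3*n - 10) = (n + 2)*(n + 3)*(n - 5)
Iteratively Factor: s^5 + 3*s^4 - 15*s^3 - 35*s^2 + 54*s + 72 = (s + 3)*(s^4 - 15*s^2 + 10*s + 24) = (s - 2)*(s + 3)*(s^3 + 2*s^2 - 11*s - 12) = (s - 2)*(s + 3)*(s + 4)*(s^2 - 2*s - 3) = (s - 2)*(s + 1)*(s + 3)*(s + 4)*(s - 3)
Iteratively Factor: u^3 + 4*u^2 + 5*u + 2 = (u + 1)*(u^2 + 3*u + 2) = (u + 1)^2*(u + 2)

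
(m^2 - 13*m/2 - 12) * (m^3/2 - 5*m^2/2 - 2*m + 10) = m^5/2 - 23*m^4/4 + 33*m^3/4 + 53*m^2 - 41*m - 120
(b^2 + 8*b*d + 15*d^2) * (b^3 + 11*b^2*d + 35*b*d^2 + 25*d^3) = b^5 + 19*b^4*d + 138*b^3*d^2 + 470*b^2*d^3 + 725*b*d^4 + 375*d^5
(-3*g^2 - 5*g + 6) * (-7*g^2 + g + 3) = 21*g^4 + 32*g^3 - 56*g^2 - 9*g + 18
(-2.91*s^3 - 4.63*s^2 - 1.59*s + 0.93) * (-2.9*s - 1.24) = 8.439*s^4 + 17.0354*s^3 + 10.3522*s^2 - 0.7254*s - 1.1532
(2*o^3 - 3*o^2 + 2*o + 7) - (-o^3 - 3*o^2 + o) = 3*o^3 + o + 7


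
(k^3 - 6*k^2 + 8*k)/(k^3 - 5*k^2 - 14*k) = (-k^2 + 6*k - 8)/(-k^2 + 5*k + 14)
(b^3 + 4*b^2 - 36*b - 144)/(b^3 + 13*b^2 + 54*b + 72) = (b - 6)/(b + 3)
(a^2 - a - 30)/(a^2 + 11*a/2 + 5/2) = 2*(a - 6)/(2*a + 1)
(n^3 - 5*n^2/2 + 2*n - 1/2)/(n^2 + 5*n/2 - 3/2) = (n^2 - 2*n + 1)/(n + 3)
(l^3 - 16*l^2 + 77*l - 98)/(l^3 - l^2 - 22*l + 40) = (l^2 - 14*l + 49)/(l^2 + l - 20)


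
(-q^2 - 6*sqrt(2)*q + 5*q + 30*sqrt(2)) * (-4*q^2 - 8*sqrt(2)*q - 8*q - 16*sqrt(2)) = 4*q^4 - 12*q^3 + 32*sqrt(2)*q^3 - 96*sqrt(2)*q^2 + 56*q^2 - 320*sqrt(2)*q - 288*q - 960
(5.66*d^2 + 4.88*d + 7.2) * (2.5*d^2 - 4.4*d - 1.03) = 14.15*d^4 - 12.704*d^3 - 9.3018*d^2 - 36.7064*d - 7.416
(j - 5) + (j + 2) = 2*j - 3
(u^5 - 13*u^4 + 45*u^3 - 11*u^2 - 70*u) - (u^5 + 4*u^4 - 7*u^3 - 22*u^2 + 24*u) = -17*u^4 + 52*u^3 + 11*u^2 - 94*u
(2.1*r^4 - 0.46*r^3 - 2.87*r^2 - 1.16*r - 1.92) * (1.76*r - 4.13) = 3.696*r^5 - 9.4826*r^4 - 3.1514*r^3 + 9.8115*r^2 + 1.4116*r + 7.9296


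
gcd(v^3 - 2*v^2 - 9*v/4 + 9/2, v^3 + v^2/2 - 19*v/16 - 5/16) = 1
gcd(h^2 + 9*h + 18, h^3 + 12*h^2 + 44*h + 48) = h + 6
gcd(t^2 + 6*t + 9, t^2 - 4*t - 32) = 1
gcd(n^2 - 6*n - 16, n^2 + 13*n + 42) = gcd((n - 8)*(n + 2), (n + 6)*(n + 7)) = 1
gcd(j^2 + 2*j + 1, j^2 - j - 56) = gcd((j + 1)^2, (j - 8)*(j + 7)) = 1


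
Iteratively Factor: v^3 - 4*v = (v)*(v^2 - 4) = v*(v + 2)*(v - 2)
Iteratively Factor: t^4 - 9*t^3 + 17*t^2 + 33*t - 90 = (t - 5)*(t^3 - 4*t^2 - 3*t + 18) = (t - 5)*(t + 2)*(t^2 - 6*t + 9) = (t - 5)*(t - 3)*(t + 2)*(t - 3)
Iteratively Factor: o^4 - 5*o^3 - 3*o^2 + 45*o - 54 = (o + 3)*(o^3 - 8*o^2 + 21*o - 18) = (o - 3)*(o + 3)*(o^2 - 5*o + 6) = (o - 3)^2*(o + 3)*(o - 2)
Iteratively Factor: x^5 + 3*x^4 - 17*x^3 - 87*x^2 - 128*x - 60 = (x + 3)*(x^4 - 17*x^2 - 36*x - 20) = (x + 1)*(x + 3)*(x^3 - x^2 - 16*x - 20) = (x + 1)*(x + 2)*(x + 3)*(x^2 - 3*x - 10) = (x - 5)*(x + 1)*(x + 2)*(x + 3)*(x + 2)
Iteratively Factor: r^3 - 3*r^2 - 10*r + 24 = (r + 3)*(r^2 - 6*r + 8) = (r - 4)*(r + 3)*(r - 2)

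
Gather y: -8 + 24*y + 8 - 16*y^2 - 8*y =-16*y^2 + 16*y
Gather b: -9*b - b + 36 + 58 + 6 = 100 - 10*b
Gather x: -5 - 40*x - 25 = -40*x - 30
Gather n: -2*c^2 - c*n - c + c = -2*c^2 - c*n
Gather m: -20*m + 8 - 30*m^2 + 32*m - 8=-30*m^2 + 12*m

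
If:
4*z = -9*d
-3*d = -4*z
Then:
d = 0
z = 0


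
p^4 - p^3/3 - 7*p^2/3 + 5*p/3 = p*(p - 1)^2*(p + 5/3)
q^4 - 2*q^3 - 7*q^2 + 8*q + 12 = (q - 3)*(q - 2)*(q + 1)*(q + 2)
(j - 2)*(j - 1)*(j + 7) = j^3 + 4*j^2 - 19*j + 14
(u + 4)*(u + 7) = u^2 + 11*u + 28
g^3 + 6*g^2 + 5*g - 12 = (g - 1)*(g + 3)*(g + 4)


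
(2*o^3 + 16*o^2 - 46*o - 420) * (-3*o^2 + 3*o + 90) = -6*o^5 - 42*o^4 + 366*o^3 + 2562*o^2 - 5400*o - 37800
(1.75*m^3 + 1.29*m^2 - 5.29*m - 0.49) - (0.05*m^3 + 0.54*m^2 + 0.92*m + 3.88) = 1.7*m^3 + 0.75*m^2 - 6.21*m - 4.37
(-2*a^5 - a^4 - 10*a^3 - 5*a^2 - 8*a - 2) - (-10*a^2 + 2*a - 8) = -2*a^5 - a^4 - 10*a^3 + 5*a^2 - 10*a + 6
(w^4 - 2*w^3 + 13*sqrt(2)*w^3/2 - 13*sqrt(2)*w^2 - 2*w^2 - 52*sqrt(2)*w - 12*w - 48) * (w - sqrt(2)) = w^5 - 2*w^4 + 11*sqrt(2)*w^4/2 - 11*sqrt(2)*w^3 - 15*w^3 - 50*sqrt(2)*w^2 + 14*w^2 + 12*sqrt(2)*w + 56*w + 48*sqrt(2)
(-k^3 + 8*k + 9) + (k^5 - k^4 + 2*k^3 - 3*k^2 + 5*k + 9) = k^5 - k^4 + k^3 - 3*k^2 + 13*k + 18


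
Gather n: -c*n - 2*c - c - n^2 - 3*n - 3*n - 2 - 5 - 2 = -3*c - n^2 + n*(-c - 6) - 9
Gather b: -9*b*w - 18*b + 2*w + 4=b*(-9*w - 18) + 2*w + 4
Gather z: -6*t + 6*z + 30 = -6*t + 6*z + 30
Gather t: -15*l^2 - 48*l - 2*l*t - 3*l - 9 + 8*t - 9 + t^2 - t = -15*l^2 - 51*l + t^2 + t*(7 - 2*l) - 18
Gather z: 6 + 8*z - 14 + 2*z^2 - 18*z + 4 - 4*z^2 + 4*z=-2*z^2 - 6*z - 4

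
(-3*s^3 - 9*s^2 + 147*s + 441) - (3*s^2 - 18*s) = -3*s^3 - 12*s^2 + 165*s + 441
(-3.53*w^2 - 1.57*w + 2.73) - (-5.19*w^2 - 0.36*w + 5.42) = 1.66*w^2 - 1.21*w - 2.69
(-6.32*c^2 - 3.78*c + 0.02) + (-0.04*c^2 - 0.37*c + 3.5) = -6.36*c^2 - 4.15*c + 3.52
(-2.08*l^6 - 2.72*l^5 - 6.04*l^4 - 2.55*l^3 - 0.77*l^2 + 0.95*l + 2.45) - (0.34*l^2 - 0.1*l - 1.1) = -2.08*l^6 - 2.72*l^5 - 6.04*l^4 - 2.55*l^3 - 1.11*l^2 + 1.05*l + 3.55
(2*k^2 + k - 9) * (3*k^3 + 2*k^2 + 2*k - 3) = 6*k^5 + 7*k^4 - 21*k^3 - 22*k^2 - 21*k + 27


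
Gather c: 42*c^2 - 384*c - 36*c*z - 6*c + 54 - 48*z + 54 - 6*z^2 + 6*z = 42*c^2 + c*(-36*z - 390) - 6*z^2 - 42*z + 108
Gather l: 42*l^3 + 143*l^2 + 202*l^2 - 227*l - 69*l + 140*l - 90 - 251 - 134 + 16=42*l^3 + 345*l^2 - 156*l - 459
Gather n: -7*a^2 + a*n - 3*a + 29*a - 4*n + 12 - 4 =-7*a^2 + 26*a + n*(a - 4) + 8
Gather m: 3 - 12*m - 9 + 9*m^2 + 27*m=9*m^2 + 15*m - 6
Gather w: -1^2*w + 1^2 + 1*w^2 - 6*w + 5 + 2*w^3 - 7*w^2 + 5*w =2*w^3 - 6*w^2 - 2*w + 6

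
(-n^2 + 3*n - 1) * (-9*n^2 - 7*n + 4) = 9*n^4 - 20*n^3 - 16*n^2 + 19*n - 4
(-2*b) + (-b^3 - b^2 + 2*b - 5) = -b^3 - b^2 - 5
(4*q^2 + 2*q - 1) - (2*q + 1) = 4*q^2 - 2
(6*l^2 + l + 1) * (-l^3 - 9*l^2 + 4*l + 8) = -6*l^5 - 55*l^4 + 14*l^3 + 43*l^2 + 12*l + 8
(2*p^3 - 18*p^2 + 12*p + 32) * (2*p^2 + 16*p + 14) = 4*p^5 - 4*p^4 - 236*p^3 + 4*p^2 + 680*p + 448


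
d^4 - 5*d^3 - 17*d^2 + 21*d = d*(d - 7)*(d - 1)*(d + 3)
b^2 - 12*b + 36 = (b - 6)^2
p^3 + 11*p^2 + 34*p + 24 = (p + 1)*(p + 4)*(p + 6)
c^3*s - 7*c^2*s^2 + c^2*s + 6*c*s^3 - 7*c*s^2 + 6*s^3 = (c - 6*s)*(c - s)*(c*s + s)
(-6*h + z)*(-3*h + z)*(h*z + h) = 18*h^3*z + 18*h^3 - 9*h^2*z^2 - 9*h^2*z + h*z^3 + h*z^2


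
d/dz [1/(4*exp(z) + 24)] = -exp(z)/(4*(exp(z) + 6)^2)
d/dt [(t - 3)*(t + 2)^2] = (t + 2)*(3*t - 4)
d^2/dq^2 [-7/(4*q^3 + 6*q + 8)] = 21*(2*q*(2*q^3 + 3*q + 4) - 3*(2*q^2 + 1)^2)/(2*q^3 + 3*q + 4)^3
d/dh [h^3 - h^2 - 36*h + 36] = 3*h^2 - 2*h - 36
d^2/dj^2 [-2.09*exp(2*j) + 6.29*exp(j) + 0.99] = (6.29 - 8.36*exp(j))*exp(j)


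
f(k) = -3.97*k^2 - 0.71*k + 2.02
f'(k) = -7.94*k - 0.71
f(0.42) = 1.02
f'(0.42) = -4.04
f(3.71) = -55.26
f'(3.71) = -30.17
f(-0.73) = 0.42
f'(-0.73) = 5.09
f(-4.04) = -59.91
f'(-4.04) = 31.37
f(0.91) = -1.91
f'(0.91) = -7.94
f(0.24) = 1.62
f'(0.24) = -2.62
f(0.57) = 0.33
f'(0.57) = -5.24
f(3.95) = -62.73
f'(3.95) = -32.07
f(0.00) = 2.02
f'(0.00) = -0.71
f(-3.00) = -31.58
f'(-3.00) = 23.11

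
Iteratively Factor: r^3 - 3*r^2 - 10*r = (r - 5)*(r^2 + 2*r) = (r - 5)*(r + 2)*(r)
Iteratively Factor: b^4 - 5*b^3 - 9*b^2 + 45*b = (b + 3)*(b^3 - 8*b^2 + 15*b) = (b - 5)*(b + 3)*(b^2 - 3*b) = b*(b - 5)*(b + 3)*(b - 3)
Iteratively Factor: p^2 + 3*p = (p + 3)*(p)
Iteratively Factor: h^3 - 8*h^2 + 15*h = (h - 3)*(h^2 - 5*h) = (h - 5)*(h - 3)*(h)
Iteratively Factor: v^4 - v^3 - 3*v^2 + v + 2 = (v - 2)*(v^3 + v^2 - v - 1) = (v - 2)*(v + 1)*(v^2 - 1) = (v - 2)*(v + 1)^2*(v - 1)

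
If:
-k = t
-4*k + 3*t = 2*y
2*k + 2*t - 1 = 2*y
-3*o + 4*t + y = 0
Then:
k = 1/7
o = -5/14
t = -1/7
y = -1/2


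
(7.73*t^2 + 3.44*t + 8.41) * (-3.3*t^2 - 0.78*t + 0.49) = -25.509*t^4 - 17.3814*t^3 - 26.6485*t^2 - 4.8742*t + 4.1209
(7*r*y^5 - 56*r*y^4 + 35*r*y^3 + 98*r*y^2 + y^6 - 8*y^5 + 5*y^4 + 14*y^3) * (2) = 14*r*y^5 - 112*r*y^4 + 70*r*y^3 + 196*r*y^2 + 2*y^6 - 16*y^5 + 10*y^4 + 28*y^3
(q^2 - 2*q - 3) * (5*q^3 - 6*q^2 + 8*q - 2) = 5*q^5 - 16*q^4 + 5*q^3 - 20*q + 6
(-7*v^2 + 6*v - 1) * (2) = -14*v^2 + 12*v - 2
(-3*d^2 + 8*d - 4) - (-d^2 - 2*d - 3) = -2*d^2 + 10*d - 1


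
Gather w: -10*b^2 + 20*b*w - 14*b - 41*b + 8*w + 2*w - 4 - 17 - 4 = -10*b^2 - 55*b + w*(20*b + 10) - 25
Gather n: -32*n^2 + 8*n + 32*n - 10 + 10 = -32*n^2 + 40*n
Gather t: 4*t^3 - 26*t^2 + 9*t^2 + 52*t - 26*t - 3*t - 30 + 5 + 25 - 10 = 4*t^3 - 17*t^2 + 23*t - 10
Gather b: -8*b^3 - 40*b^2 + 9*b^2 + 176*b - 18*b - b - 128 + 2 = -8*b^3 - 31*b^2 + 157*b - 126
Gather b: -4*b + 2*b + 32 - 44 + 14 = 2 - 2*b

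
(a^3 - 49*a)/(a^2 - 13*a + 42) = a*(a + 7)/(a - 6)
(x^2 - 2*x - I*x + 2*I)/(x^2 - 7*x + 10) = (x - I)/(x - 5)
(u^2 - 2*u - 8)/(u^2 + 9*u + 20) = (u^2 - 2*u - 8)/(u^2 + 9*u + 20)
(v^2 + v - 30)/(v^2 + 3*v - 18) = (v - 5)/(v - 3)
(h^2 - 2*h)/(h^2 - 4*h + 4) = h/(h - 2)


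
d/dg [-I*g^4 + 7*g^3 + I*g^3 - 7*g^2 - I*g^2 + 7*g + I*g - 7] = -4*I*g^3 + 3*g^2*(7 + I) - 2*g*(7 + I) + 7 + I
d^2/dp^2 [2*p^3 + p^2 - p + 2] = 12*p + 2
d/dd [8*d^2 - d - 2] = 16*d - 1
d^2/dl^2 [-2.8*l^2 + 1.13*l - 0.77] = -5.60000000000000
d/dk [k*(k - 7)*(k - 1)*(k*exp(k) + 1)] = k^4*exp(k) - 4*k^3*exp(k) - 17*k^2*exp(k) + 3*k^2 + 14*k*exp(k) - 16*k + 7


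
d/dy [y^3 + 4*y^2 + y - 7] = 3*y^2 + 8*y + 1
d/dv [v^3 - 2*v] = 3*v^2 - 2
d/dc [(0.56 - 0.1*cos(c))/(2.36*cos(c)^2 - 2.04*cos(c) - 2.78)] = (-0.236*cos(c)^2 + 2.6432*cos(c) - 1.4204)*sin(c)/(5.5696*cos(c)^4 - 9.6288*cos(c)^3 - 8.96*cos(c)^2 + 11.3424*cos(c) + 7.7284)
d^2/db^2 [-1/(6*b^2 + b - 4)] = 2*(36*b^2 + 6*b - (12*b + 1)^2 - 24)/(6*b^2 + b - 4)^3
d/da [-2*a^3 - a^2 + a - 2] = -6*a^2 - 2*a + 1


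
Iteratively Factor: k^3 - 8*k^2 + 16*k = (k - 4)*(k^2 - 4*k) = k*(k - 4)*(k - 4)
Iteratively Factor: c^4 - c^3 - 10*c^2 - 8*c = (c + 1)*(c^3 - 2*c^2 - 8*c) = c*(c + 1)*(c^2 - 2*c - 8) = c*(c + 1)*(c + 2)*(c - 4)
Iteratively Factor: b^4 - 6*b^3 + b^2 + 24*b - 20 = (b - 1)*(b^3 - 5*b^2 - 4*b + 20) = (b - 1)*(b + 2)*(b^2 - 7*b + 10) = (b - 2)*(b - 1)*(b + 2)*(b - 5)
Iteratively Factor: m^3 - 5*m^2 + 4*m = (m - 4)*(m^2 - m) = (m - 4)*(m - 1)*(m)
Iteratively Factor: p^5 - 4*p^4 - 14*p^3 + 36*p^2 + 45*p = (p + 3)*(p^4 - 7*p^3 + 7*p^2 + 15*p) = (p - 3)*(p + 3)*(p^3 - 4*p^2 - 5*p) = p*(p - 3)*(p + 3)*(p^2 - 4*p - 5) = p*(p - 5)*(p - 3)*(p + 3)*(p + 1)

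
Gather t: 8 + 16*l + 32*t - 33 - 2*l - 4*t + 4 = 14*l + 28*t - 21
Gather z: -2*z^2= -2*z^2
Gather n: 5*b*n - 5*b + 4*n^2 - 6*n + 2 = -5*b + 4*n^2 + n*(5*b - 6) + 2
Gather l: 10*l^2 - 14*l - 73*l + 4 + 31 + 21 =10*l^2 - 87*l + 56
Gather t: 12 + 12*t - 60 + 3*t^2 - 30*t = 3*t^2 - 18*t - 48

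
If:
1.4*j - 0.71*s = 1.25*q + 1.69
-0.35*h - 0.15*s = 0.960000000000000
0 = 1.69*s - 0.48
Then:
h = -2.86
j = 0.892857142857143*q + 1.35118343195266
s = 0.28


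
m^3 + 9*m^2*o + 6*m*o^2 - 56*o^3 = (m - 2*o)*(m + 4*o)*(m + 7*o)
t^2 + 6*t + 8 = (t + 2)*(t + 4)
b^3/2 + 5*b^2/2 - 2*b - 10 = (b/2 + 1)*(b - 2)*(b + 5)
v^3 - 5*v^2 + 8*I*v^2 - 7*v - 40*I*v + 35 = (v - 5)*(v + I)*(v + 7*I)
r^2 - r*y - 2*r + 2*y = (r - 2)*(r - y)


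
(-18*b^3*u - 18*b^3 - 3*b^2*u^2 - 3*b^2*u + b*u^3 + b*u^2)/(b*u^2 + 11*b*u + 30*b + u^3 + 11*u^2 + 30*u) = b*(-18*b^2*u - 18*b^2 - 3*b*u^2 - 3*b*u + u^3 + u^2)/(b*u^2 + 11*b*u + 30*b + u^3 + 11*u^2 + 30*u)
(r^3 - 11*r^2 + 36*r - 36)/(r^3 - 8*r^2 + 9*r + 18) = (r - 2)/(r + 1)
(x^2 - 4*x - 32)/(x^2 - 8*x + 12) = (x^2 - 4*x - 32)/(x^2 - 8*x + 12)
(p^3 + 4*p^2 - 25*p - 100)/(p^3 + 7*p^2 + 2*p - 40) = (p - 5)/(p - 2)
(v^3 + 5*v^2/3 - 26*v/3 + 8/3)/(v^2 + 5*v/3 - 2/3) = (v^2 + 2*v - 8)/(v + 2)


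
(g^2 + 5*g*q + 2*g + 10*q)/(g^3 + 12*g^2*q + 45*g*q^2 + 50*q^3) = (g + 2)/(g^2 + 7*g*q + 10*q^2)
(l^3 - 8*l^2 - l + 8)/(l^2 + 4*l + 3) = (l^2 - 9*l + 8)/(l + 3)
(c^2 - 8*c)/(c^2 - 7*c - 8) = c/(c + 1)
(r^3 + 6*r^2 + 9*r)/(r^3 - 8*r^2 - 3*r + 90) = r*(r + 3)/(r^2 - 11*r + 30)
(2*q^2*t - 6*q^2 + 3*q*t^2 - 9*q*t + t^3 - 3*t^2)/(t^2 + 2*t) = (2*q^2*t - 6*q^2 + 3*q*t^2 - 9*q*t + t^3 - 3*t^2)/(t*(t + 2))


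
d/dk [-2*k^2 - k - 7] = -4*k - 1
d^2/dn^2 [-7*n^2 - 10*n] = -14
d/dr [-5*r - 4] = -5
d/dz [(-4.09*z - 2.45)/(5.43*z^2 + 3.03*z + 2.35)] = (22.2087*z^2 + 26.607*z - 2.188)/(29.4849*z^4 + 32.9058*z^3 + 34.7019*z^2 + 14.241*z + 5.5225)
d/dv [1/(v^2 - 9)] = -2*v/(v^2 - 9)^2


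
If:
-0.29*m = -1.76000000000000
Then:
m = 6.07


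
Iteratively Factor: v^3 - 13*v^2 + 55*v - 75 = (v - 5)*(v^2 - 8*v + 15) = (v - 5)^2*(v - 3)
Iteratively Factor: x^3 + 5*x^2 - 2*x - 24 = (x + 3)*(x^2 + 2*x - 8) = (x - 2)*(x + 3)*(x + 4)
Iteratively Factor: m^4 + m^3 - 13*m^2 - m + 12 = (m - 1)*(m^3 + 2*m^2 - 11*m - 12) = (m - 1)*(m + 4)*(m^2 - 2*m - 3) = (m - 1)*(m + 1)*(m + 4)*(m - 3)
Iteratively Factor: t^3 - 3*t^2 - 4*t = (t - 4)*(t^2 + t) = t*(t - 4)*(t + 1)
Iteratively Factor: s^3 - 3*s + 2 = (s + 2)*(s^2 - 2*s + 1) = (s - 1)*(s + 2)*(s - 1)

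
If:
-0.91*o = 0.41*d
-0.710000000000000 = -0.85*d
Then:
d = 0.84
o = -0.38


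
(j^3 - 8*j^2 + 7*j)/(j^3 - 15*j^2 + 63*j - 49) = j/(j - 7)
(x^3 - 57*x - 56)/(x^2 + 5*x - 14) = (x^2 - 7*x - 8)/(x - 2)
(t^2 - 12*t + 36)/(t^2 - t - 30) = (t - 6)/(t + 5)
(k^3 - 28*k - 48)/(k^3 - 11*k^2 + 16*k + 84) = (k + 4)/(k - 7)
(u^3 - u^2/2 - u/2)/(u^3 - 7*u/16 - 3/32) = 16*u*(u - 1)/(16*u^2 - 8*u - 3)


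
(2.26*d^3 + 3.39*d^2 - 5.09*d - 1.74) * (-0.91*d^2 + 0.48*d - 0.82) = -2.0566*d^5 - 2.0001*d^4 + 4.4059*d^3 - 3.6396*d^2 + 3.3386*d + 1.4268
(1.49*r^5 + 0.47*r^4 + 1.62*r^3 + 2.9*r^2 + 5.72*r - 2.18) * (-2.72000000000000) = -4.0528*r^5 - 1.2784*r^4 - 4.4064*r^3 - 7.888*r^2 - 15.5584*r + 5.9296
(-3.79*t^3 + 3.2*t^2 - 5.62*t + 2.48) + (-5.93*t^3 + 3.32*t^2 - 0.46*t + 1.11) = -9.72*t^3 + 6.52*t^2 - 6.08*t + 3.59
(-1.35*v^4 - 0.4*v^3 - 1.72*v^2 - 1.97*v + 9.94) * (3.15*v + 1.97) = -4.2525*v^5 - 3.9195*v^4 - 6.206*v^3 - 9.5939*v^2 + 27.4301*v + 19.5818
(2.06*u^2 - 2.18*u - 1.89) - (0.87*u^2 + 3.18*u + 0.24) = 1.19*u^2 - 5.36*u - 2.13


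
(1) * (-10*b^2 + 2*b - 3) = -10*b^2 + 2*b - 3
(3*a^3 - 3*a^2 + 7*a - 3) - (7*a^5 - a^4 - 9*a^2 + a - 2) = -7*a^5 + a^4 + 3*a^3 + 6*a^2 + 6*a - 1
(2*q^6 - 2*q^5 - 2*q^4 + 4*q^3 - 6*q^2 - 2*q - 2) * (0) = 0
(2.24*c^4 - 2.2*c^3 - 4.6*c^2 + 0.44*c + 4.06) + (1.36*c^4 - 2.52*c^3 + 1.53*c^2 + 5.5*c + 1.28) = 3.6*c^4 - 4.72*c^3 - 3.07*c^2 + 5.94*c + 5.34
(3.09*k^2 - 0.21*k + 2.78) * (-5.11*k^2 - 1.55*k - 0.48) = -15.7899*k^4 - 3.7164*k^3 - 15.3635*k^2 - 4.2082*k - 1.3344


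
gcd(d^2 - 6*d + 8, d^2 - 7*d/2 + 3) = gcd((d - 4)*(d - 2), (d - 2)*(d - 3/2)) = d - 2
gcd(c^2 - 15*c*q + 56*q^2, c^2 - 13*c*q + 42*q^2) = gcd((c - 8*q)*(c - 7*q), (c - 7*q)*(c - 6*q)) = -c + 7*q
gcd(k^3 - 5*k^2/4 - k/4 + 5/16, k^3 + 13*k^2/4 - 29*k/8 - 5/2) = k^2 - 3*k/4 - 5/8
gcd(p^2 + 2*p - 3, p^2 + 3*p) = p + 3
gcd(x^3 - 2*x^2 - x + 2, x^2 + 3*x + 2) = x + 1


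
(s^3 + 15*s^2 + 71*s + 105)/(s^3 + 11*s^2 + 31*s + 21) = (s + 5)/(s + 1)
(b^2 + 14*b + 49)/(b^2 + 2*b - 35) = (b + 7)/(b - 5)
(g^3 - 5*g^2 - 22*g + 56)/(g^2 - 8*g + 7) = (g^2 + 2*g - 8)/(g - 1)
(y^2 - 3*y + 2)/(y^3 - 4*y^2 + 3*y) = (y - 2)/(y*(y - 3))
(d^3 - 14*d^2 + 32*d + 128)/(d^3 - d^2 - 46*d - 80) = (d - 8)/(d + 5)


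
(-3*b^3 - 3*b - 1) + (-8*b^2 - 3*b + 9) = -3*b^3 - 8*b^2 - 6*b + 8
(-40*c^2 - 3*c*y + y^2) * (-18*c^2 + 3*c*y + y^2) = 720*c^4 - 66*c^3*y - 67*c^2*y^2 + y^4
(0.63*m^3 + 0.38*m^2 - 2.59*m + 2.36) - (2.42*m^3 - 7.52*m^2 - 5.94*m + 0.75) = -1.79*m^3 + 7.9*m^2 + 3.35*m + 1.61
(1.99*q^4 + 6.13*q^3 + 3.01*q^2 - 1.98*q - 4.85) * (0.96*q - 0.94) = 1.9104*q^5 + 4.0142*q^4 - 2.8726*q^3 - 4.7302*q^2 - 2.7948*q + 4.559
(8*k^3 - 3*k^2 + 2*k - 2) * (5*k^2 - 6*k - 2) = 40*k^5 - 63*k^4 + 12*k^3 - 16*k^2 + 8*k + 4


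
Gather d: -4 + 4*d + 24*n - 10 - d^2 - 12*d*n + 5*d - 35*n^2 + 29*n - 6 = -d^2 + d*(9 - 12*n) - 35*n^2 + 53*n - 20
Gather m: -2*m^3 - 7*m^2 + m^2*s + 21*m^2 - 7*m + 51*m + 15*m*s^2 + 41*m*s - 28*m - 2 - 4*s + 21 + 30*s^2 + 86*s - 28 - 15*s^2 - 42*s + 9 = -2*m^3 + m^2*(s + 14) + m*(15*s^2 + 41*s + 16) + 15*s^2 + 40*s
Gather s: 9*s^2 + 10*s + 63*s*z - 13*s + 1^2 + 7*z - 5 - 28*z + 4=9*s^2 + s*(63*z - 3) - 21*z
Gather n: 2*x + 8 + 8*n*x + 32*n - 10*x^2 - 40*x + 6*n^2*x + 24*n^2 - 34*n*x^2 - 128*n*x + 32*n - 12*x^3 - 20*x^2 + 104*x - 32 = n^2*(6*x + 24) + n*(-34*x^2 - 120*x + 64) - 12*x^3 - 30*x^2 + 66*x - 24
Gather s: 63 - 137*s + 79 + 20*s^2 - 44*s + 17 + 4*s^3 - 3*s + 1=4*s^3 + 20*s^2 - 184*s + 160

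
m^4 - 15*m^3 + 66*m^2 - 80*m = m*(m - 8)*(m - 5)*(m - 2)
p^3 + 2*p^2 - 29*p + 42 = (p - 3)*(p - 2)*(p + 7)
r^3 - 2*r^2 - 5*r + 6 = (r - 3)*(r - 1)*(r + 2)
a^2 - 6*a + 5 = (a - 5)*(a - 1)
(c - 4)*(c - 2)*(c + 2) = c^3 - 4*c^2 - 4*c + 16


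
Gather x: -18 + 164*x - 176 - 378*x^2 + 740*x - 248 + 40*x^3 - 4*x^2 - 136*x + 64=40*x^3 - 382*x^2 + 768*x - 378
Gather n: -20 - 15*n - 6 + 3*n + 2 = -12*n - 24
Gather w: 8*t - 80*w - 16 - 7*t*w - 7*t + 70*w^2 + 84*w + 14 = t + 70*w^2 + w*(4 - 7*t) - 2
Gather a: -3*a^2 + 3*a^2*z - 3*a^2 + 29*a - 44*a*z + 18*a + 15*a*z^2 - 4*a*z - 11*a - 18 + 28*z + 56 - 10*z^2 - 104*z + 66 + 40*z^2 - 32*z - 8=a^2*(3*z - 6) + a*(15*z^2 - 48*z + 36) + 30*z^2 - 108*z + 96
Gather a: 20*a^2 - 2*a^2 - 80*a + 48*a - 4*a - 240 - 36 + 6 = 18*a^2 - 36*a - 270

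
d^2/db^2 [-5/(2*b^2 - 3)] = 60*(-2*b^2 - 1)/(2*b^2 - 3)^3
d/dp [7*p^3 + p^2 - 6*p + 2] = 21*p^2 + 2*p - 6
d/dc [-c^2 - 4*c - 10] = -2*c - 4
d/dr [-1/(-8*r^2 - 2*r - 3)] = 2*(-8*r - 1)/(8*r^2 + 2*r + 3)^2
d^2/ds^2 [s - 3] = 0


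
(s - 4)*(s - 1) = s^2 - 5*s + 4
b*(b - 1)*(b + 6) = b^3 + 5*b^2 - 6*b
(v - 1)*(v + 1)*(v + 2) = v^3 + 2*v^2 - v - 2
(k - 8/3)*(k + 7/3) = k^2 - k/3 - 56/9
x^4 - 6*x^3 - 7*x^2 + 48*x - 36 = (x - 6)*(x - 2)*(x - 1)*(x + 3)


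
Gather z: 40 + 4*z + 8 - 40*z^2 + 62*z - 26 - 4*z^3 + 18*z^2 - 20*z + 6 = -4*z^3 - 22*z^2 + 46*z + 28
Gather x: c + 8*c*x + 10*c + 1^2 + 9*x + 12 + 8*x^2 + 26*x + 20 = 11*c + 8*x^2 + x*(8*c + 35) + 33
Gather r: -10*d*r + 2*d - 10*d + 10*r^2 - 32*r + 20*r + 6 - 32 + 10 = -8*d + 10*r^2 + r*(-10*d - 12) - 16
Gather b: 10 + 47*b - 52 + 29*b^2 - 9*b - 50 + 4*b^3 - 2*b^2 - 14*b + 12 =4*b^3 + 27*b^2 + 24*b - 80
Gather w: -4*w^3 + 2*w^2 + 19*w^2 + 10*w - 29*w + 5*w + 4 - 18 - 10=-4*w^3 + 21*w^2 - 14*w - 24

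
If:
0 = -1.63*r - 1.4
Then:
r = -0.86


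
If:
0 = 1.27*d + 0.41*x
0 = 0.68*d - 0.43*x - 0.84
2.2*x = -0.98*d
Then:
No Solution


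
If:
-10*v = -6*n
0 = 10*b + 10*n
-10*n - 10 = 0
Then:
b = 1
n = -1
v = -3/5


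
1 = 1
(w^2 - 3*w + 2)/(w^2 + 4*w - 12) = (w - 1)/(w + 6)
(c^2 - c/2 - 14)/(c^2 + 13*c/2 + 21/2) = (c - 4)/(c + 3)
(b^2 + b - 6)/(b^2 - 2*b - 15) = (b - 2)/(b - 5)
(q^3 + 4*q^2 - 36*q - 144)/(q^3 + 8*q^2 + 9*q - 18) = (q^2 - 2*q - 24)/(q^2 + 2*q - 3)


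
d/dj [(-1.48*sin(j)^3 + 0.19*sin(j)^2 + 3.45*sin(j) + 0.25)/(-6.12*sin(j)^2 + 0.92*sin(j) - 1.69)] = (9.0576*sin(j)^4 - 2.7232*sin(j)^3 + 28.7924*sin(j)^2 + 2.4178*sin(j) - 6.0605)*cos(j)/(37.4544*sin(j)^4 - 11.2608*sin(j)^3 + 21.532*sin(j)^2 - 3.1096*sin(j) + 2.8561)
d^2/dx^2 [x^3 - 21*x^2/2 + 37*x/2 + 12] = 6*x - 21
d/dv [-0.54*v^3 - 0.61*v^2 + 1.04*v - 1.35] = -1.62*v^2 - 1.22*v + 1.04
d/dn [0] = 0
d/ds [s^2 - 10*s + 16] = 2*s - 10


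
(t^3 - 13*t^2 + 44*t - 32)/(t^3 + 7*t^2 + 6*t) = (t^3 - 13*t^2 + 44*t - 32)/(t*(t^2 + 7*t + 6))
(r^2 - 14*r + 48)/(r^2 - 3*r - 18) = (r - 8)/(r + 3)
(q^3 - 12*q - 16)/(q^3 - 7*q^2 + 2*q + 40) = (q + 2)/(q - 5)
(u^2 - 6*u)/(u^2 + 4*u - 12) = u*(u - 6)/(u^2 + 4*u - 12)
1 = 1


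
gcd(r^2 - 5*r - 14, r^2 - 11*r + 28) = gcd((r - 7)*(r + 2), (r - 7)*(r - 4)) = r - 7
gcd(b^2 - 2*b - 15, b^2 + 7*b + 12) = b + 3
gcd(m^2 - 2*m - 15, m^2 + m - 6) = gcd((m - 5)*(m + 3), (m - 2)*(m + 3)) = m + 3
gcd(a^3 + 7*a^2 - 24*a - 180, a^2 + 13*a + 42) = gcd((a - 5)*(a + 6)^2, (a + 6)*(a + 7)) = a + 6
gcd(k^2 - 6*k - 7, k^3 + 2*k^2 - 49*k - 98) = k - 7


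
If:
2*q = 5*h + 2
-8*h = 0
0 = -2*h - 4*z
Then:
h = 0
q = 1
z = 0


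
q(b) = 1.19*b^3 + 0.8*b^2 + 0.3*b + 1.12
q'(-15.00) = 779.55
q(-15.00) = -3839.63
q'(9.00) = 303.87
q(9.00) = 936.13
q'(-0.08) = 0.19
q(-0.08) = 1.10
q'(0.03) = 0.35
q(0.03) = 1.13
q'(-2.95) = 26.65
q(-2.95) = -23.35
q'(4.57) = 82.17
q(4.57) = 132.78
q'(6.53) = 162.98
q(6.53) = 368.54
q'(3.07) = 38.86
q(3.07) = 44.01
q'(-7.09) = 168.41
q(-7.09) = -384.91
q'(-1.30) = 4.25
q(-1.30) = -0.53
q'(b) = 3.57*b^2 + 1.6*b + 0.3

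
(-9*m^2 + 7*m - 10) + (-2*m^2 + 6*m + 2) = -11*m^2 + 13*m - 8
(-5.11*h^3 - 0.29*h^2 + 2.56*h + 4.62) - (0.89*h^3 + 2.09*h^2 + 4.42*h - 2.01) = -6.0*h^3 - 2.38*h^2 - 1.86*h + 6.63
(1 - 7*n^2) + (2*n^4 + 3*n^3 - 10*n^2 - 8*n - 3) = 2*n^4 + 3*n^3 - 17*n^2 - 8*n - 2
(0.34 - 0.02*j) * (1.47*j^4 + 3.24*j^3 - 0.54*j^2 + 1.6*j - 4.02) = -0.0294*j^5 + 0.435*j^4 + 1.1124*j^3 - 0.2156*j^2 + 0.6244*j - 1.3668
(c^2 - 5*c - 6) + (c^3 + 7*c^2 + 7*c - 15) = c^3 + 8*c^2 + 2*c - 21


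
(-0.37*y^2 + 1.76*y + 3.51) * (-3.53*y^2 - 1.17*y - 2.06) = 1.3061*y^4 - 5.7799*y^3 - 13.6873*y^2 - 7.7323*y - 7.2306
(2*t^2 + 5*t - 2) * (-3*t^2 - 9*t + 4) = -6*t^4 - 33*t^3 - 31*t^2 + 38*t - 8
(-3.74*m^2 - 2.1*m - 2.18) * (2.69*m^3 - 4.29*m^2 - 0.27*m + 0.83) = -10.0606*m^5 + 10.3956*m^4 + 4.1546*m^3 + 6.815*m^2 - 1.1544*m - 1.8094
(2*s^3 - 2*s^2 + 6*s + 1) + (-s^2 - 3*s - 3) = 2*s^3 - 3*s^2 + 3*s - 2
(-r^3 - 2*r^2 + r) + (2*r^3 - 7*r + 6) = r^3 - 2*r^2 - 6*r + 6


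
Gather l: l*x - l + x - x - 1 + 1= l*(x - 1)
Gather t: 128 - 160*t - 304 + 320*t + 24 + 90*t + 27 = 250*t - 125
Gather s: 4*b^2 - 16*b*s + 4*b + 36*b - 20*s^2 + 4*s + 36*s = 4*b^2 + 40*b - 20*s^2 + s*(40 - 16*b)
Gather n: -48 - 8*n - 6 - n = -9*n - 54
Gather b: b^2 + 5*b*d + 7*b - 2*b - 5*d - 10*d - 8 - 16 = b^2 + b*(5*d + 5) - 15*d - 24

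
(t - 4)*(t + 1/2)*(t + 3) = t^3 - t^2/2 - 25*t/2 - 6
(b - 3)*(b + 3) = b^2 - 9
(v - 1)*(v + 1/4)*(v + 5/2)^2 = v^4 + 17*v^3/4 + 9*v^2/4 - 95*v/16 - 25/16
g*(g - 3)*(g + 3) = g^3 - 9*g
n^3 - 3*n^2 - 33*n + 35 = (n - 7)*(n - 1)*(n + 5)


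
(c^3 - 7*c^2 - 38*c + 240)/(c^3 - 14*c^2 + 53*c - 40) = (c + 6)/(c - 1)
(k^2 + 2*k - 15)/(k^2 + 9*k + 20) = (k - 3)/(k + 4)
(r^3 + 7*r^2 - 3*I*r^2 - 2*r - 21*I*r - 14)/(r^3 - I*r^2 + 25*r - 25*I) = (r^2 + r*(7 - 2*I) - 14*I)/(r^2 + 25)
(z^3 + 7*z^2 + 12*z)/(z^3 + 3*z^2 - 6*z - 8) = z*(z + 3)/(z^2 - z - 2)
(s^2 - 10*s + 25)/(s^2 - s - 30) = (-s^2 + 10*s - 25)/(-s^2 + s + 30)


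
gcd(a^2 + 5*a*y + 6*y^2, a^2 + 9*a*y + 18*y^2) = a + 3*y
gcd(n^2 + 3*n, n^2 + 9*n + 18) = n + 3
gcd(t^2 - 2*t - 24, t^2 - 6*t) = t - 6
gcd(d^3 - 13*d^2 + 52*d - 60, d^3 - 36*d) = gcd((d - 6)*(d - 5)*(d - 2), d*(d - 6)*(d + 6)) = d - 6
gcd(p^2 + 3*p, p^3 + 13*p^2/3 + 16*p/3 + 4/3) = 1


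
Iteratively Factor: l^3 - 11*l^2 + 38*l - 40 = (l - 4)*(l^2 - 7*l + 10) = (l - 4)*(l - 2)*(l - 5)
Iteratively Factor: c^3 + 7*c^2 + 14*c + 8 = (c + 2)*(c^2 + 5*c + 4) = (c + 2)*(c + 4)*(c + 1)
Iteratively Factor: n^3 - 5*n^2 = (n - 5)*(n^2) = n*(n - 5)*(n)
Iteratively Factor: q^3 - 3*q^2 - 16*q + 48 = (q - 4)*(q^2 + q - 12) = (q - 4)*(q + 4)*(q - 3)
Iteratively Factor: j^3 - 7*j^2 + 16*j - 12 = (j - 2)*(j^2 - 5*j + 6) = (j - 3)*(j - 2)*(j - 2)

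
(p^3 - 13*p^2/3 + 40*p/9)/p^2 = p - 13/3 + 40/(9*p)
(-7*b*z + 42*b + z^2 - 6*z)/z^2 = -7*b/z + 42*b/z^2 + 1 - 6/z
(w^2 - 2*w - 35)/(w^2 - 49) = (w + 5)/(w + 7)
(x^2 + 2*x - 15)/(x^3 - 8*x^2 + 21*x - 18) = (x + 5)/(x^2 - 5*x + 6)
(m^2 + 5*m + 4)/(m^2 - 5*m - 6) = (m + 4)/(m - 6)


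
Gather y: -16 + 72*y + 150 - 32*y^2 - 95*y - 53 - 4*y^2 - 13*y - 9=-36*y^2 - 36*y + 72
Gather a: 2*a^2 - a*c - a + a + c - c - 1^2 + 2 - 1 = 2*a^2 - a*c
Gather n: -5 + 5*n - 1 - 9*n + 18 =12 - 4*n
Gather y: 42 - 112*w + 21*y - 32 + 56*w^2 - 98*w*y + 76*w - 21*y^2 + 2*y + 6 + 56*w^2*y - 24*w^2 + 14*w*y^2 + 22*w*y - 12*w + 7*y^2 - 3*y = 32*w^2 - 48*w + y^2*(14*w - 14) + y*(56*w^2 - 76*w + 20) + 16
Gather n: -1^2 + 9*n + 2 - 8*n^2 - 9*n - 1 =-8*n^2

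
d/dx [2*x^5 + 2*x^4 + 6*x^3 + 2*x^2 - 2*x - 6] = 10*x^4 + 8*x^3 + 18*x^2 + 4*x - 2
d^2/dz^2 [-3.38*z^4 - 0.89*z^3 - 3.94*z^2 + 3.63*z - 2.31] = -40.56*z^2 - 5.34*z - 7.88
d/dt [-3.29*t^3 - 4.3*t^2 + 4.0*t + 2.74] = -9.87*t^2 - 8.6*t + 4.0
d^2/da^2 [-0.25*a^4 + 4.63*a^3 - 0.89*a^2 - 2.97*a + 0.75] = -3.0*a^2 + 27.78*a - 1.78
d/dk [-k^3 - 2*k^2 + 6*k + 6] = -3*k^2 - 4*k + 6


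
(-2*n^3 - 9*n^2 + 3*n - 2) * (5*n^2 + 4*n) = -10*n^5 - 53*n^4 - 21*n^3 + 2*n^2 - 8*n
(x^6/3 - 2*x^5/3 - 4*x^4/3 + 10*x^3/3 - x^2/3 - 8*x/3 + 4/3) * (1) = x^6/3 - 2*x^5/3 - 4*x^4/3 + 10*x^3/3 - x^2/3 - 8*x/3 + 4/3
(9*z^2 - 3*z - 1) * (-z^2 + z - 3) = -9*z^4 + 12*z^3 - 29*z^2 + 8*z + 3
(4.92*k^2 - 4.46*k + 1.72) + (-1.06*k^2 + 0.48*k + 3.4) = 3.86*k^2 - 3.98*k + 5.12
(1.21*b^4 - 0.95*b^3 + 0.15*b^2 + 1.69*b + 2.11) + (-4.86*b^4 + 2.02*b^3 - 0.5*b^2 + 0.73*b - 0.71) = -3.65*b^4 + 1.07*b^3 - 0.35*b^2 + 2.42*b + 1.4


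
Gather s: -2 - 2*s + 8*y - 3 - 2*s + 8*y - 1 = -4*s + 16*y - 6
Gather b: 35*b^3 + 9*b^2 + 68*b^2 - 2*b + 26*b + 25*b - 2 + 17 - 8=35*b^3 + 77*b^2 + 49*b + 7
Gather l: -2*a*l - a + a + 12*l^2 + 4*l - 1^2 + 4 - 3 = 12*l^2 + l*(4 - 2*a)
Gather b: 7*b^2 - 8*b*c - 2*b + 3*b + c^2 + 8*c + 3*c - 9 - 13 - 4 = 7*b^2 + b*(1 - 8*c) + c^2 + 11*c - 26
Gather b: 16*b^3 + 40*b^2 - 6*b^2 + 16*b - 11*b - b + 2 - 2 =16*b^3 + 34*b^2 + 4*b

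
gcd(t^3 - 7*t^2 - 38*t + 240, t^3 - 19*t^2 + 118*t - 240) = t^2 - 13*t + 40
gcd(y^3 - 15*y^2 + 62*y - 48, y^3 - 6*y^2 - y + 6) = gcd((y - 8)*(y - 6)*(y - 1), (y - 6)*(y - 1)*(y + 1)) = y^2 - 7*y + 6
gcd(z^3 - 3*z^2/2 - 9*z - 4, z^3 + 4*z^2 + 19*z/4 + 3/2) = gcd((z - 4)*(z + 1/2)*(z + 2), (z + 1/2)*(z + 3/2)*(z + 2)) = z^2 + 5*z/2 + 1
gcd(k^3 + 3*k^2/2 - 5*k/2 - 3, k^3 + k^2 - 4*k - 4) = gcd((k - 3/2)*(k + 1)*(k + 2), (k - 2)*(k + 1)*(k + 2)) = k^2 + 3*k + 2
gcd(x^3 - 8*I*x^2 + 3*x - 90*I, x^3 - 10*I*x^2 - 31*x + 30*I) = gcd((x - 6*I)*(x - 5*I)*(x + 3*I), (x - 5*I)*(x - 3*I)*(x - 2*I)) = x - 5*I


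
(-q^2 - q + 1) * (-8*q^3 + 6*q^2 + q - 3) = 8*q^5 + 2*q^4 - 15*q^3 + 8*q^2 + 4*q - 3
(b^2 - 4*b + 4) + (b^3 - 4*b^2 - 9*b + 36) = b^3 - 3*b^2 - 13*b + 40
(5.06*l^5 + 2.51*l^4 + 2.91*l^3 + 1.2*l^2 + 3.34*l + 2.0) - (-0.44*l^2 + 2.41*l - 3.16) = 5.06*l^5 + 2.51*l^4 + 2.91*l^3 + 1.64*l^2 + 0.93*l + 5.16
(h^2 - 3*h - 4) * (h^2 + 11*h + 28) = h^4 + 8*h^3 - 9*h^2 - 128*h - 112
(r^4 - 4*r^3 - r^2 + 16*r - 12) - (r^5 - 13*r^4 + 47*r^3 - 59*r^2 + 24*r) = -r^5 + 14*r^4 - 51*r^3 + 58*r^2 - 8*r - 12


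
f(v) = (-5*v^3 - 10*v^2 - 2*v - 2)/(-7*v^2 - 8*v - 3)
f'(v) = (14*v + 8)*(-5*v^3 - 10*v^2 - 2*v - 2)/(-7*v^2 - 8*v - 3)^2 + (-15*v^2 - 20*v - 2)/(-7*v^2 - 8*v - 3) = (35*v^4 + 80*v^3 + 111*v^2 + 32*v - 10)/(49*v^4 + 112*v^3 + 106*v^2 + 48*v + 9)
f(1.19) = 1.20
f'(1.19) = 0.78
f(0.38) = 0.64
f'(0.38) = 0.47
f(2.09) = 1.90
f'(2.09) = 0.77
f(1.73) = 1.62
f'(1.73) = 0.77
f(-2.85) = -1.03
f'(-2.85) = 0.92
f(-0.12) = 0.89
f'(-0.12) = -2.70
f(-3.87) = -1.90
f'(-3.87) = 0.80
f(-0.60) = 4.61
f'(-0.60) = -3.83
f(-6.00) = -3.53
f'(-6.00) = 0.74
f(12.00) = 9.13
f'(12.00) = 0.72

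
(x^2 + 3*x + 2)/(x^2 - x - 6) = (x + 1)/(x - 3)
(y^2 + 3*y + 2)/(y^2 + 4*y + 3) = (y + 2)/(y + 3)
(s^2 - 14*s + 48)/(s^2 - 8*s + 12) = (s - 8)/(s - 2)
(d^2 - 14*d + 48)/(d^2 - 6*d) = (d - 8)/d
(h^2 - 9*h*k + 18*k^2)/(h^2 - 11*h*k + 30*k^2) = (h - 3*k)/(h - 5*k)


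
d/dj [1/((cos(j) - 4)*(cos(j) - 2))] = 2*(cos(j) - 3)*sin(j)/((cos(j) - 4)^2*(cos(j) - 2)^2)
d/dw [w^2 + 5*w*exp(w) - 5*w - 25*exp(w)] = 5*w*exp(w) + 2*w - 20*exp(w) - 5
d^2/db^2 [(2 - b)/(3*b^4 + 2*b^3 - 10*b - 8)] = 4*(-2*(b - 2)*(6*b^3 + 3*b^2 - 5)^2 + (6*b^3 + 3*b^2 + 3*b*(b - 2)*(3*b + 1) - 5)*(3*b^4 + 2*b^3 - 10*b - 8))/(3*b^4 + 2*b^3 - 10*b - 8)^3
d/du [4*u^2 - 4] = 8*u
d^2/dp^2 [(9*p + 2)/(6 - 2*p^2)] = (p^2*(-36*p - 8) + (27*p + 2)*(p^2 - 3))/(p^2 - 3)^3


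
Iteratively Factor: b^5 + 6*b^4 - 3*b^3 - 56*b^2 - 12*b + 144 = (b + 4)*(b^4 + 2*b^3 - 11*b^2 - 12*b + 36) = (b + 3)*(b + 4)*(b^3 - b^2 - 8*b + 12) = (b + 3)^2*(b + 4)*(b^2 - 4*b + 4) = (b - 2)*(b + 3)^2*(b + 4)*(b - 2)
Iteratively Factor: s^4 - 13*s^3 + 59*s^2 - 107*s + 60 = (s - 4)*(s^3 - 9*s^2 + 23*s - 15) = (s - 5)*(s - 4)*(s^2 - 4*s + 3) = (s - 5)*(s - 4)*(s - 3)*(s - 1)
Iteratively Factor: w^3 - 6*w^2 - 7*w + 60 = (w - 4)*(w^2 - 2*w - 15) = (w - 4)*(w + 3)*(w - 5)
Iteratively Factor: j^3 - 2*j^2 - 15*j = (j + 3)*(j^2 - 5*j) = (j - 5)*(j + 3)*(j)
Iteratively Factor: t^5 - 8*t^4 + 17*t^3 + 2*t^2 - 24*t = (t + 1)*(t^4 - 9*t^3 + 26*t^2 - 24*t) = (t - 3)*(t + 1)*(t^3 - 6*t^2 + 8*t) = (t - 3)*(t - 2)*(t + 1)*(t^2 - 4*t) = (t - 4)*(t - 3)*(t - 2)*(t + 1)*(t)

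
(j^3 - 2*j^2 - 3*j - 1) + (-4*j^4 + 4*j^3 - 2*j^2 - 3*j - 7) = -4*j^4 + 5*j^3 - 4*j^2 - 6*j - 8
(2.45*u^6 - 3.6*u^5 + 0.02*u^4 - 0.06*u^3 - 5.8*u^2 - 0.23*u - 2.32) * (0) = 0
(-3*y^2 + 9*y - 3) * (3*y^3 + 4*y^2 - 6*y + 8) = -9*y^5 + 15*y^4 + 45*y^3 - 90*y^2 + 90*y - 24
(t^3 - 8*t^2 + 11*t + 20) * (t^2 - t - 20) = t^5 - 9*t^4 - t^3 + 169*t^2 - 240*t - 400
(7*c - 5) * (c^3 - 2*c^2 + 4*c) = 7*c^4 - 19*c^3 + 38*c^2 - 20*c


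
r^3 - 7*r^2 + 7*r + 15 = (r - 5)*(r - 3)*(r + 1)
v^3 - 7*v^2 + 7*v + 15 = (v - 5)*(v - 3)*(v + 1)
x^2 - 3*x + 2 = (x - 2)*(x - 1)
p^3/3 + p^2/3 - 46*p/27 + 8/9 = (p/3 + 1)*(p - 4/3)*(p - 2/3)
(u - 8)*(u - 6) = u^2 - 14*u + 48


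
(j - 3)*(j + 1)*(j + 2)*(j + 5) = j^4 + 5*j^3 - 7*j^2 - 41*j - 30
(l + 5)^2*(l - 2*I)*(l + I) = l^4 + 10*l^3 - I*l^3 + 27*l^2 - 10*I*l^2 + 20*l - 25*I*l + 50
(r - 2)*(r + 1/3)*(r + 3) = r^3 + 4*r^2/3 - 17*r/3 - 2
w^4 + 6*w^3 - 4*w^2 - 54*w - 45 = (w - 3)*(w + 1)*(w + 3)*(w + 5)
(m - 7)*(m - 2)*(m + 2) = m^3 - 7*m^2 - 4*m + 28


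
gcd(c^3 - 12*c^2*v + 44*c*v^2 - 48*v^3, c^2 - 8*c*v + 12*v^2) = c^2 - 8*c*v + 12*v^2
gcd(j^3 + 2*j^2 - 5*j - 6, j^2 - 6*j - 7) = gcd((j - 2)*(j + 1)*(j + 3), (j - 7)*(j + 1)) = j + 1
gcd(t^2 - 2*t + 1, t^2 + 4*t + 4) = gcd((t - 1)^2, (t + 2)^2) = 1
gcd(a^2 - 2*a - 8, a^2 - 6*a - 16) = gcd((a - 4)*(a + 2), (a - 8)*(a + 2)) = a + 2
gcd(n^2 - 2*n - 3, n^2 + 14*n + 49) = 1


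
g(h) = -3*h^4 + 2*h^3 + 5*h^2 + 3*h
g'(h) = -12*h^3 + 6*h^2 + 10*h + 3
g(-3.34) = -402.10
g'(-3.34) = 483.65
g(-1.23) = -6.71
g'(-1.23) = 22.11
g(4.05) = -580.10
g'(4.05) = -655.25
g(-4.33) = -1136.17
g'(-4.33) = 1046.39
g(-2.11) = -62.32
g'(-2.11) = 121.34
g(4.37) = -818.57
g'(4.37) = -840.16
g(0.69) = 4.43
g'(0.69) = 8.81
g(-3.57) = -525.28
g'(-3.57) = 589.76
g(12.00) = -57996.00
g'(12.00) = -19749.00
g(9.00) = -17793.00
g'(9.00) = -8169.00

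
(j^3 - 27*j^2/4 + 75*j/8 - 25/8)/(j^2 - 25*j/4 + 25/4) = j - 1/2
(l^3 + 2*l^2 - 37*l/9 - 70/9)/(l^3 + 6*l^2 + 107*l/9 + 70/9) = (l - 2)/(l + 2)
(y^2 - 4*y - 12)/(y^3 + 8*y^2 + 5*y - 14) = (y - 6)/(y^2 + 6*y - 7)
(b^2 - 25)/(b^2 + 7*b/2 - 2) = 2*(b^2 - 25)/(2*b^2 + 7*b - 4)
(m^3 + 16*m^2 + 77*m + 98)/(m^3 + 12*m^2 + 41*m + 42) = (m + 7)/(m + 3)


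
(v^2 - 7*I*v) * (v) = v^3 - 7*I*v^2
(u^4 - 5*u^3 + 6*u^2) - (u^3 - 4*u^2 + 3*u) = u^4 - 6*u^3 + 10*u^2 - 3*u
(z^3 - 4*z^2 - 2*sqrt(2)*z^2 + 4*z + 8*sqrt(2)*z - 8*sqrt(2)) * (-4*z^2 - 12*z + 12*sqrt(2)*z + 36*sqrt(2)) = -4*z^5 + 4*z^4 + 20*sqrt(2)*z^4 - 20*sqrt(2)*z^3 - 16*z^3 - 160*sqrt(2)*z^2 + 240*sqrt(2)*z + 384*z - 576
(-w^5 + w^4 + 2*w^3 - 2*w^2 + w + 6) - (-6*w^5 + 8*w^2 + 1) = 5*w^5 + w^4 + 2*w^3 - 10*w^2 + w + 5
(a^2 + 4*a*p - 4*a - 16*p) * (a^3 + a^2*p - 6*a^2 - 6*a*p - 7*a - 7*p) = a^5 + 5*a^4*p - 10*a^4 + 4*a^3*p^2 - 50*a^3*p + 17*a^3 - 40*a^2*p^2 + 85*a^2*p + 28*a^2 + 68*a*p^2 + 140*a*p + 112*p^2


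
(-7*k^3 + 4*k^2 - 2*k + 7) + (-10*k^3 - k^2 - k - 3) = -17*k^3 + 3*k^2 - 3*k + 4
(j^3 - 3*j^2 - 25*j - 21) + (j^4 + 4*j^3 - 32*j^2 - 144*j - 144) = j^4 + 5*j^3 - 35*j^2 - 169*j - 165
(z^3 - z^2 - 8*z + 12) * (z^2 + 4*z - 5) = z^5 + 3*z^4 - 17*z^3 - 15*z^2 + 88*z - 60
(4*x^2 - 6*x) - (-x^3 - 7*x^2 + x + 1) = x^3 + 11*x^2 - 7*x - 1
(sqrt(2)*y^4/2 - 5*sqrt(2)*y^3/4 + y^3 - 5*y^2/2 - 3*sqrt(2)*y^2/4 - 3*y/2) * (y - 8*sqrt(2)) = sqrt(2)*y^5/2 - 7*y^4 - 5*sqrt(2)*y^4/4 - 35*sqrt(2)*y^3/4 + 35*y^3/2 + 21*y^2/2 + 20*sqrt(2)*y^2 + 12*sqrt(2)*y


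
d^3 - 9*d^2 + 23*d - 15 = (d - 5)*(d - 3)*(d - 1)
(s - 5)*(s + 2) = s^2 - 3*s - 10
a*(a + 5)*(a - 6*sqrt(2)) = a^3 - 6*sqrt(2)*a^2 + 5*a^2 - 30*sqrt(2)*a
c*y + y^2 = y*(c + y)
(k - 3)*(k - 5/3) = k^2 - 14*k/3 + 5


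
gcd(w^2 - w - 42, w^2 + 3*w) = 1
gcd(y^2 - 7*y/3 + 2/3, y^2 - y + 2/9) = y - 1/3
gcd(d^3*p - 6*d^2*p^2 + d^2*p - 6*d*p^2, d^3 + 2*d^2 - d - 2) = d + 1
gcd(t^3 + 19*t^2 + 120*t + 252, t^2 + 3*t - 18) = t + 6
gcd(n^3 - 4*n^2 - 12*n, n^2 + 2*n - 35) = 1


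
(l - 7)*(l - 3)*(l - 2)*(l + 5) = l^4 - 7*l^3 - 19*l^2 + 163*l - 210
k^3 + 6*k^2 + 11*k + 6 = (k + 1)*(k + 2)*(k + 3)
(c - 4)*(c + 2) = c^2 - 2*c - 8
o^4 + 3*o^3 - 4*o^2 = o^2*(o - 1)*(o + 4)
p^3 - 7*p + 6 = (p - 2)*(p - 1)*(p + 3)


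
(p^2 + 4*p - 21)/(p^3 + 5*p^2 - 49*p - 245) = (p - 3)/(p^2 - 2*p - 35)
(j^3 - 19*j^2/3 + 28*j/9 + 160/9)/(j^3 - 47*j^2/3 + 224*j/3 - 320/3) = (j + 4/3)/(j - 8)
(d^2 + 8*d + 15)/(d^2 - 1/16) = 16*(d^2 + 8*d + 15)/(16*d^2 - 1)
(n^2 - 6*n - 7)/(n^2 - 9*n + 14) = (n + 1)/(n - 2)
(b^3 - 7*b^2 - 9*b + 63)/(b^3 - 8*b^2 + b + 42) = (b + 3)/(b + 2)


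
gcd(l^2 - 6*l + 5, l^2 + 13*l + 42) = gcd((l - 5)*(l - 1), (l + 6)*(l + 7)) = 1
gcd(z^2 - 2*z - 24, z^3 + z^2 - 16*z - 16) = z + 4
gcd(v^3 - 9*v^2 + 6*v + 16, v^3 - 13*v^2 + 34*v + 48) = v^2 - 7*v - 8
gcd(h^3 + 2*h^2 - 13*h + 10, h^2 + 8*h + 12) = 1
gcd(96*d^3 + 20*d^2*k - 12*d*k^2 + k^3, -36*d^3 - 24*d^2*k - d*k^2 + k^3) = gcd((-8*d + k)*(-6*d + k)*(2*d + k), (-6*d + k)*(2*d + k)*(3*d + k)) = 12*d^2 + 4*d*k - k^2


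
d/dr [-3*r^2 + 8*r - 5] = 8 - 6*r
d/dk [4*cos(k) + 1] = -4*sin(k)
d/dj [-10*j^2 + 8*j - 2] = 8 - 20*j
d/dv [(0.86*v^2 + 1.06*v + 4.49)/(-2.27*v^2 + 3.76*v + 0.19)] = (5.6398*v^2 + 20.7114*v - 16.681)/(5.1529*v^4 - 17.0704*v^3 + 13.275*v^2 + 1.4288*v + 0.0361)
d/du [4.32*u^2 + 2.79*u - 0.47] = 8.64*u + 2.79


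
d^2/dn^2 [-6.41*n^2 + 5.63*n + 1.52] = -12.8200000000000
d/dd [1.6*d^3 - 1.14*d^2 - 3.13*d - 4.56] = 4.8*d^2 - 2.28*d - 3.13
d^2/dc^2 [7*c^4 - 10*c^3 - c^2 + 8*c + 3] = 84*c^2 - 60*c - 2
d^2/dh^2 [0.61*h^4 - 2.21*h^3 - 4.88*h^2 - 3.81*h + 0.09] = 7.32*h^2 - 13.26*h - 9.76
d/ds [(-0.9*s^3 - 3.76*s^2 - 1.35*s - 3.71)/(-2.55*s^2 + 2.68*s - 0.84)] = (2.295*s^4 - 4.824*s^3 - 11.2513*s^2 - 12.6042*s + 11.0768)/(6.5025*s^4 - 13.668*s^3 + 11.4664*s^2 - 4.5024*s + 0.7056)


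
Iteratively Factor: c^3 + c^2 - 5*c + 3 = (c + 3)*(c^2 - 2*c + 1) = (c - 1)*(c + 3)*(c - 1)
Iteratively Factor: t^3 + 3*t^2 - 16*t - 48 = (t - 4)*(t^2 + 7*t + 12) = (t - 4)*(t + 3)*(t + 4)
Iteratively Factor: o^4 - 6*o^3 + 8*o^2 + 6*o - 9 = (o + 1)*(o^3 - 7*o^2 + 15*o - 9) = (o - 3)*(o + 1)*(o^2 - 4*o + 3) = (o - 3)^2*(o + 1)*(o - 1)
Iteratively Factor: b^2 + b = (b)*(b + 1)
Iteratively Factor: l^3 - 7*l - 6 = (l + 2)*(l^2 - 2*l - 3) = (l + 1)*(l + 2)*(l - 3)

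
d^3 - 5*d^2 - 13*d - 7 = (d - 7)*(d + 1)^2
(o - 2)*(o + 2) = o^2 - 4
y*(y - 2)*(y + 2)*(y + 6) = y^4 + 6*y^3 - 4*y^2 - 24*y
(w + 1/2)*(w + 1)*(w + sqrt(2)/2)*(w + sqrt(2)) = w^4 + 3*w^3/2 + 3*sqrt(2)*w^3/2 + 3*w^2/2 + 9*sqrt(2)*w^2/4 + 3*sqrt(2)*w/4 + 3*w/2 + 1/2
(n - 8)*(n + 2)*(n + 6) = n^3 - 52*n - 96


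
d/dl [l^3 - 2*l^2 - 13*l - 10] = 3*l^2 - 4*l - 13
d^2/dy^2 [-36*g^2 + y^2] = 2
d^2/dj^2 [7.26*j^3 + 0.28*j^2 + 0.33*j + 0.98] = 43.56*j + 0.56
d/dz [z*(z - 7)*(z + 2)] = 3*z^2 - 10*z - 14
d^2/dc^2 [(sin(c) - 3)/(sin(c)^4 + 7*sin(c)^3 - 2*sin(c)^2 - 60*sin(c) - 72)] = (-9*sin(c)^4 - 74*sin(c)^3 - 112*sin(c)^2 + 280*sin(c) + 272)/((sin(c) + 2)^4*(sin(c) + 6)^3)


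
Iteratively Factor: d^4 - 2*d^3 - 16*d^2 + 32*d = (d - 4)*(d^3 + 2*d^2 - 8*d) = d*(d - 4)*(d^2 + 2*d - 8) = d*(d - 4)*(d - 2)*(d + 4)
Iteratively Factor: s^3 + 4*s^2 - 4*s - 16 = (s + 2)*(s^2 + 2*s - 8) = (s + 2)*(s + 4)*(s - 2)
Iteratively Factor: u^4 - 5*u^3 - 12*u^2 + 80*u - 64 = (u - 4)*(u^3 - u^2 - 16*u + 16) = (u - 4)*(u + 4)*(u^2 - 5*u + 4) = (u - 4)^2*(u + 4)*(u - 1)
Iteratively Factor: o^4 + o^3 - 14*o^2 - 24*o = (o)*(o^3 + o^2 - 14*o - 24) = o*(o + 2)*(o^2 - o - 12) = o*(o + 2)*(o + 3)*(o - 4)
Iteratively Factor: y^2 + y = (y)*(y + 1)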